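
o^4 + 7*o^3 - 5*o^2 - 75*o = o*(o - 3)*(o + 5)^2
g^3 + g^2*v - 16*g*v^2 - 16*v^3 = (g - 4*v)*(g + v)*(g + 4*v)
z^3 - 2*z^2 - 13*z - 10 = (z - 5)*(z + 1)*(z + 2)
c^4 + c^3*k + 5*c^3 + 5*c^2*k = c^2*(c + 5)*(c + k)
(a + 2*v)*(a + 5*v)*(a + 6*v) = a^3 + 13*a^2*v + 52*a*v^2 + 60*v^3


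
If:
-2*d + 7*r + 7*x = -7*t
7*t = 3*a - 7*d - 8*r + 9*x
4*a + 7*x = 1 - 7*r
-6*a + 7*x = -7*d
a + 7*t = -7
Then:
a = -545/582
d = -767/1164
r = 6695/8148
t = -3529/4074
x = -1171/8148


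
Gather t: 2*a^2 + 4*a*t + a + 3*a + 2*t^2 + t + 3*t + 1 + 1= 2*a^2 + 4*a + 2*t^2 + t*(4*a + 4) + 2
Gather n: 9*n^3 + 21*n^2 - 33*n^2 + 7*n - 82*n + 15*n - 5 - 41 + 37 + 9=9*n^3 - 12*n^2 - 60*n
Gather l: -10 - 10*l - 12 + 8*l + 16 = -2*l - 6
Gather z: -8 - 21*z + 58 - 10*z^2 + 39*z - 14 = -10*z^2 + 18*z + 36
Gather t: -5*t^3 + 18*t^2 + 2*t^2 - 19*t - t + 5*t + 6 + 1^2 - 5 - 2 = -5*t^3 + 20*t^2 - 15*t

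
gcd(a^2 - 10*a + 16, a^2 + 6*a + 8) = 1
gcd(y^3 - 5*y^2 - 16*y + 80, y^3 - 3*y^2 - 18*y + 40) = y^2 - y - 20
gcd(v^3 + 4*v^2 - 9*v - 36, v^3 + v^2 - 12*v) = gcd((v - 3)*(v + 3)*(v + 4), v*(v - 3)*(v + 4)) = v^2 + v - 12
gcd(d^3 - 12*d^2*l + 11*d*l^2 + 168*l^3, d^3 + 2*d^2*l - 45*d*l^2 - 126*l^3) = d^2 - 4*d*l - 21*l^2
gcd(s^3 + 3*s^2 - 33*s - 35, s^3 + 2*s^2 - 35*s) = s^2 + 2*s - 35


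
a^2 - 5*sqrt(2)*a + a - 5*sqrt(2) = (a + 1)*(a - 5*sqrt(2))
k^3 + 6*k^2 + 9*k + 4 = (k + 1)^2*(k + 4)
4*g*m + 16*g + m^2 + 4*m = (4*g + m)*(m + 4)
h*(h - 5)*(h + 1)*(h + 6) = h^4 + 2*h^3 - 29*h^2 - 30*h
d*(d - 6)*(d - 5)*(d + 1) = d^4 - 10*d^3 + 19*d^2 + 30*d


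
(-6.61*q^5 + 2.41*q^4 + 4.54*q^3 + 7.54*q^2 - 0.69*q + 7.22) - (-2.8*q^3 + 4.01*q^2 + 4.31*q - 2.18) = -6.61*q^5 + 2.41*q^4 + 7.34*q^3 + 3.53*q^2 - 5.0*q + 9.4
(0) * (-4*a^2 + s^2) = 0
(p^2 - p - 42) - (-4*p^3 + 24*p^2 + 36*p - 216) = 4*p^3 - 23*p^2 - 37*p + 174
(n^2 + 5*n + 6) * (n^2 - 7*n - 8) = n^4 - 2*n^3 - 37*n^2 - 82*n - 48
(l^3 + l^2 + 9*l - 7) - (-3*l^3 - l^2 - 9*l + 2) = 4*l^3 + 2*l^2 + 18*l - 9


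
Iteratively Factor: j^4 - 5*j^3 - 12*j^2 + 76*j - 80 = (j - 5)*(j^3 - 12*j + 16) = (j - 5)*(j - 2)*(j^2 + 2*j - 8) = (j - 5)*(j - 2)^2*(j + 4)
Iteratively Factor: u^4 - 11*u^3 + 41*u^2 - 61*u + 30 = (u - 2)*(u^3 - 9*u^2 + 23*u - 15) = (u - 3)*(u - 2)*(u^2 - 6*u + 5) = (u - 3)*(u - 2)*(u - 1)*(u - 5)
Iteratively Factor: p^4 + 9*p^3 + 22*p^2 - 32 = (p - 1)*(p^3 + 10*p^2 + 32*p + 32) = (p - 1)*(p + 4)*(p^2 + 6*p + 8) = (p - 1)*(p + 4)^2*(p + 2)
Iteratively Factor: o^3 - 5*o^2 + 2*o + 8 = (o - 2)*(o^2 - 3*o - 4) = (o - 4)*(o - 2)*(o + 1)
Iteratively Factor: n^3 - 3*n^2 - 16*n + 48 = (n - 3)*(n^2 - 16) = (n - 3)*(n + 4)*(n - 4)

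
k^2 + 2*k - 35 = (k - 5)*(k + 7)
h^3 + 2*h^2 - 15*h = h*(h - 3)*(h + 5)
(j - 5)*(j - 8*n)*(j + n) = j^3 - 7*j^2*n - 5*j^2 - 8*j*n^2 + 35*j*n + 40*n^2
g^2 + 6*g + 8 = (g + 2)*(g + 4)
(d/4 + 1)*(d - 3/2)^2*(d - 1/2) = d^4/4 + d^3/8 - 41*d^2/16 + 111*d/32 - 9/8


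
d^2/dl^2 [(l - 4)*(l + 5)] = 2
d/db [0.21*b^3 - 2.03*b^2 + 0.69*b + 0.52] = 0.63*b^2 - 4.06*b + 0.69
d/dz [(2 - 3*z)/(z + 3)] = -11/(z + 3)^2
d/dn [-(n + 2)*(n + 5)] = -2*n - 7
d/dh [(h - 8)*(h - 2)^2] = 3*(h - 6)*(h - 2)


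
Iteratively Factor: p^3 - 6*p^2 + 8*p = (p - 2)*(p^2 - 4*p) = (p - 4)*(p - 2)*(p)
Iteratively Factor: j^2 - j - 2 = (j - 2)*(j + 1)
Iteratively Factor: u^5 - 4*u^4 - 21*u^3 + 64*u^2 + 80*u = (u + 4)*(u^4 - 8*u^3 + 11*u^2 + 20*u) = (u - 5)*(u + 4)*(u^3 - 3*u^2 - 4*u) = (u - 5)*(u - 4)*(u + 4)*(u^2 + u) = u*(u - 5)*(u - 4)*(u + 4)*(u + 1)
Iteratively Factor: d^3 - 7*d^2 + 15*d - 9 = (d - 3)*(d^2 - 4*d + 3) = (d - 3)*(d - 1)*(d - 3)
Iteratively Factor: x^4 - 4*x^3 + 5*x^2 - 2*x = (x - 2)*(x^3 - 2*x^2 + x) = x*(x - 2)*(x^2 - 2*x + 1) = x*(x - 2)*(x - 1)*(x - 1)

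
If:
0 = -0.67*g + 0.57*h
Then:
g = 0.850746268656716*h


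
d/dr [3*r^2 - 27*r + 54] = 6*r - 27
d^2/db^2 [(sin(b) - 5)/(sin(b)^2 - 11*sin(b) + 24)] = (-sin(b)^5 + 9*sin(b)^4 - 19*sin(b)^3 - 169*sin(b)^2 + 930*sin(b) - 442)/(sin(b)^2 - 11*sin(b) + 24)^3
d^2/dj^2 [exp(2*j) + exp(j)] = (4*exp(j) + 1)*exp(j)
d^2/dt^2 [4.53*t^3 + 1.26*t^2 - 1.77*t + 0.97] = 27.18*t + 2.52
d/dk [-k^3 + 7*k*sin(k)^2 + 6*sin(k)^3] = -3*k^2 + 7*k*sin(2*k) + 18*sin(k)^2*cos(k) + 7*sin(k)^2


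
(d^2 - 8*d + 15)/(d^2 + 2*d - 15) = (d - 5)/(d + 5)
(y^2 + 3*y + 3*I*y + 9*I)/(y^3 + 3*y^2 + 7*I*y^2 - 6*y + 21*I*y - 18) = (y + 3*I)/(y^2 + 7*I*y - 6)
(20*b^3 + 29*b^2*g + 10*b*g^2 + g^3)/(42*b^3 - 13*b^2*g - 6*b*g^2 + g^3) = (20*b^3 + 29*b^2*g + 10*b*g^2 + g^3)/(42*b^3 - 13*b^2*g - 6*b*g^2 + g^3)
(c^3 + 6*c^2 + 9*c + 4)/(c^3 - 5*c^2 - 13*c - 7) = (c + 4)/(c - 7)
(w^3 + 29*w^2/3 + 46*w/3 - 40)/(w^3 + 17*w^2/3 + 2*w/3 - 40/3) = (w + 6)/(w + 2)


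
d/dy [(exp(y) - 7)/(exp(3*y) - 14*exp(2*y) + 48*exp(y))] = (-2*exp(3*y) + 35*exp(2*y) - 196*exp(y) + 336)*exp(-y)/(exp(4*y) - 28*exp(3*y) + 292*exp(2*y) - 1344*exp(y) + 2304)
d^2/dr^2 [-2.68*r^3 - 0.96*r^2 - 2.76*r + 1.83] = -16.08*r - 1.92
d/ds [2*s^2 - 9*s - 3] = 4*s - 9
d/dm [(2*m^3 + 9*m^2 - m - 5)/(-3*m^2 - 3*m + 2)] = (-6*m^4 - 12*m^3 - 18*m^2 + 6*m - 17)/(9*m^4 + 18*m^3 - 3*m^2 - 12*m + 4)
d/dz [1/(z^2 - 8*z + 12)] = 2*(4 - z)/(z^2 - 8*z + 12)^2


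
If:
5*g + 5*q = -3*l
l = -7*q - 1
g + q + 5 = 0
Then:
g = -11/3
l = 25/3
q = -4/3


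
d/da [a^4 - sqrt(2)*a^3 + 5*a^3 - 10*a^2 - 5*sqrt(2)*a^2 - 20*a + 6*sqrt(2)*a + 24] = 4*a^3 - 3*sqrt(2)*a^2 + 15*a^2 - 20*a - 10*sqrt(2)*a - 20 + 6*sqrt(2)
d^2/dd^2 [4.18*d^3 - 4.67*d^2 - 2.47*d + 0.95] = 25.08*d - 9.34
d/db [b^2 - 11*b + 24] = 2*b - 11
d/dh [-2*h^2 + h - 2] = 1 - 4*h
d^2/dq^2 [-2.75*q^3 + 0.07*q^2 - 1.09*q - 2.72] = 0.14 - 16.5*q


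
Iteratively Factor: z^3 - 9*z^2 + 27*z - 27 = (z - 3)*(z^2 - 6*z + 9) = (z - 3)^2*(z - 3)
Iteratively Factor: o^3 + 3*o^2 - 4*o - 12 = (o + 3)*(o^2 - 4) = (o - 2)*(o + 3)*(o + 2)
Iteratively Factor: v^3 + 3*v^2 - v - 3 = (v + 1)*(v^2 + 2*v - 3) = (v + 1)*(v + 3)*(v - 1)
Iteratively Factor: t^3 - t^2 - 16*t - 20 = (t - 5)*(t^2 + 4*t + 4) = (t - 5)*(t + 2)*(t + 2)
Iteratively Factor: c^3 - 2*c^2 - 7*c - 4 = (c - 4)*(c^2 + 2*c + 1) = (c - 4)*(c + 1)*(c + 1)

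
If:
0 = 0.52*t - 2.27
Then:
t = 4.37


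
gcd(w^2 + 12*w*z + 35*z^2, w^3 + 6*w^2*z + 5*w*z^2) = w + 5*z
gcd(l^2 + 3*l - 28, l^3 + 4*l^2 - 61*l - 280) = l + 7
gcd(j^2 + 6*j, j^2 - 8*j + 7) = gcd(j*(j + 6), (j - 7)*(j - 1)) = 1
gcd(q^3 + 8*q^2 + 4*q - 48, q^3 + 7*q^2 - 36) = q^2 + 4*q - 12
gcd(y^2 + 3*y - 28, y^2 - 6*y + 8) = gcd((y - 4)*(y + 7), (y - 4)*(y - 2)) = y - 4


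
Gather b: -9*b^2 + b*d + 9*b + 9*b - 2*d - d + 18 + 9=-9*b^2 + b*(d + 18) - 3*d + 27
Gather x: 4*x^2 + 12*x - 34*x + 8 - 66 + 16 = 4*x^2 - 22*x - 42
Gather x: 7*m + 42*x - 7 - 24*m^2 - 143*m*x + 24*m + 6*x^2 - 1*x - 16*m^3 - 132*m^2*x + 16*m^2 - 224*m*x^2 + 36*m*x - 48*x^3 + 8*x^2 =-16*m^3 - 8*m^2 + 31*m - 48*x^3 + x^2*(14 - 224*m) + x*(-132*m^2 - 107*m + 41) - 7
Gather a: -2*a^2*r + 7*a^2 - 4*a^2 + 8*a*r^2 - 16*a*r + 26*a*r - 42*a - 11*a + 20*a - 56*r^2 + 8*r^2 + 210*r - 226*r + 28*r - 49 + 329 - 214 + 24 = a^2*(3 - 2*r) + a*(8*r^2 + 10*r - 33) - 48*r^2 + 12*r + 90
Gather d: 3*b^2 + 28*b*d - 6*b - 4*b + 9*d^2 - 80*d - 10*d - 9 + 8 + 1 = 3*b^2 - 10*b + 9*d^2 + d*(28*b - 90)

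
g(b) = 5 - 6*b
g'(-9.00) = -6.00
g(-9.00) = 59.00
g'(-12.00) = -6.00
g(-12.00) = 77.00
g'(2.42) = -6.00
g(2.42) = -9.52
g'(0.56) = -6.00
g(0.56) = 1.64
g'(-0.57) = -6.00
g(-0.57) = 8.42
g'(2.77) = -6.00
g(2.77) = -11.62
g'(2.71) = -6.00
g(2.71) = -11.26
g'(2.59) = -6.00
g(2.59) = -10.54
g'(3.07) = -6.00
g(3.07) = -13.42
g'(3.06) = -6.00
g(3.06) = -13.36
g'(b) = -6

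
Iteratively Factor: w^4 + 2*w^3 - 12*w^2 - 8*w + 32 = (w + 4)*(w^3 - 2*w^2 - 4*w + 8) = (w - 2)*(w + 4)*(w^2 - 4) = (w - 2)^2*(w + 4)*(w + 2)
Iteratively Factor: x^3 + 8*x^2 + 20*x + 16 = (x + 2)*(x^2 + 6*x + 8) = (x + 2)*(x + 4)*(x + 2)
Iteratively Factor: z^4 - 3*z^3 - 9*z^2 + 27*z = (z)*(z^3 - 3*z^2 - 9*z + 27) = z*(z + 3)*(z^2 - 6*z + 9) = z*(z - 3)*(z + 3)*(z - 3)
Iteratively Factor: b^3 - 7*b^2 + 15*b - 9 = (b - 3)*(b^2 - 4*b + 3) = (b - 3)*(b - 1)*(b - 3)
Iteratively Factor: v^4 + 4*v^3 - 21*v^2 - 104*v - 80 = (v + 1)*(v^3 + 3*v^2 - 24*v - 80) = (v - 5)*(v + 1)*(v^2 + 8*v + 16) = (v - 5)*(v + 1)*(v + 4)*(v + 4)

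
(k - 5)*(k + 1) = k^2 - 4*k - 5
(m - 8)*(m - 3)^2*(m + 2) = m^4 - 12*m^3 + 29*m^2 + 42*m - 144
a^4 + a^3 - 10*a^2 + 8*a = a*(a - 2)*(a - 1)*(a + 4)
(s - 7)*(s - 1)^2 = s^3 - 9*s^2 + 15*s - 7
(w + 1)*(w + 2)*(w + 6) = w^3 + 9*w^2 + 20*w + 12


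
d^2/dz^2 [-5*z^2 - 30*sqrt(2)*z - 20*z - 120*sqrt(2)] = -10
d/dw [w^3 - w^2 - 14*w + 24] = 3*w^2 - 2*w - 14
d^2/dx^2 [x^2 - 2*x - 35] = 2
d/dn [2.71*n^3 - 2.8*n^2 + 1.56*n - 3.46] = 8.13*n^2 - 5.6*n + 1.56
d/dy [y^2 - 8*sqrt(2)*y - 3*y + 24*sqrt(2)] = 2*y - 8*sqrt(2) - 3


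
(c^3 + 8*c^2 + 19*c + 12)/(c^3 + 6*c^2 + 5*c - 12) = (c + 1)/(c - 1)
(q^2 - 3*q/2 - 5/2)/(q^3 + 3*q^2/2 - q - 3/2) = (2*q - 5)/(2*q^2 + q - 3)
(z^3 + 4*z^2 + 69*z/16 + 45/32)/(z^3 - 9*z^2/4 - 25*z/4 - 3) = (8*z^2 + 26*z + 15)/(8*(z^2 - 3*z - 4))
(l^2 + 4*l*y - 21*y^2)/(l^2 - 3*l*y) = (l + 7*y)/l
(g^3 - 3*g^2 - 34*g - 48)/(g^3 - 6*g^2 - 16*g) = (g + 3)/g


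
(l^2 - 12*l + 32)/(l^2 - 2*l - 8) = (l - 8)/(l + 2)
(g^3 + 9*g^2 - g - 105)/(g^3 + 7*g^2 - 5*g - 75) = (g + 7)/(g + 5)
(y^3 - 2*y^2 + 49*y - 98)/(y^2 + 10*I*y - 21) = (y^2 - y*(2 + 7*I) + 14*I)/(y + 3*I)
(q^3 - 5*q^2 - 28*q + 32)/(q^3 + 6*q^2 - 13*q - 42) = (q^3 - 5*q^2 - 28*q + 32)/(q^3 + 6*q^2 - 13*q - 42)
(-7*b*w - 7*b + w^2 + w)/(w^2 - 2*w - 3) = (-7*b + w)/(w - 3)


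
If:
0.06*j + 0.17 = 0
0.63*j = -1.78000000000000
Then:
No Solution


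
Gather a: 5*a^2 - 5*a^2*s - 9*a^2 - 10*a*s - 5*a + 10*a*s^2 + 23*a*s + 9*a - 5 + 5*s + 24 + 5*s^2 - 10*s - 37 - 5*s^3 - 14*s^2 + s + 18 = a^2*(-5*s - 4) + a*(10*s^2 + 13*s + 4) - 5*s^3 - 9*s^2 - 4*s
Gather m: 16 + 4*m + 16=4*m + 32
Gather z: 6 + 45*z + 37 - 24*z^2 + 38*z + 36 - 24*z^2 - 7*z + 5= -48*z^2 + 76*z + 84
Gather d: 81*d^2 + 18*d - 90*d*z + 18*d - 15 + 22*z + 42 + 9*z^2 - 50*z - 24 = 81*d^2 + d*(36 - 90*z) + 9*z^2 - 28*z + 3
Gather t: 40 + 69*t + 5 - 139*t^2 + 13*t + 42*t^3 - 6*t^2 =42*t^3 - 145*t^2 + 82*t + 45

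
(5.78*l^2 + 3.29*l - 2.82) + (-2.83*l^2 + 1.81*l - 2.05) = 2.95*l^2 + 5.1*l - 4.87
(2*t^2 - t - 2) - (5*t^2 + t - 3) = -3*t^2 - 2*t + 1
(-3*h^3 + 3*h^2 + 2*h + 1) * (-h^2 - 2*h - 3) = 3*h^5 + 3*h^4 + h^3 - 14*h^2 - 8*h - 3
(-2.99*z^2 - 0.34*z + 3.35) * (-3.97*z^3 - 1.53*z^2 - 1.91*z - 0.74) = 11.8703*z^5 + 5.9245*z^4 - 7.0684*z^3 - 2.2635*z^2 - 6.1469*z - 2.479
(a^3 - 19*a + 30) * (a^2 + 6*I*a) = a^5 + 6*I*a^4 - 19*a^3 + 30*a^2 - 114*I*a^2 + 180*I*a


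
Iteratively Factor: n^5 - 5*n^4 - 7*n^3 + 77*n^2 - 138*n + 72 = (n + 4)*(n^4 - 9*n^3 + 29*n^2 - 39*n + 18) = (n - 3)*(n + 4)*(n^3 - 6*n^2 + 11*n - 6) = (n - 3)^2*(n + 4)*(n^2 - 3*n + 2) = (n - 3)^2*(n - 2)*(n + 4)*(n - 1)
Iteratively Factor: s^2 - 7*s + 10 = (s - 2)*(s - 5)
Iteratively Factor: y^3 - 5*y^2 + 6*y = (y - 2)*(y^2 - 3*y) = y*(y - 2)*(y - 3)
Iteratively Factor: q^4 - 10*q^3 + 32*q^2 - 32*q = (q)*(q^3 - 10*q^2 + 32*q - 32) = q*(q - 2)*(q^2 - 8*q + 16) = q*(q - 4)*(q - 2)*(q - 4)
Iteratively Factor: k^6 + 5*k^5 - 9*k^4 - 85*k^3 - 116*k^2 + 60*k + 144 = (k + 3)*(k^5 + 2*k^4 - 15*k^3 - 40*k^2 + 4*k + 48) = (k + 3)^2*(k^4 - k^3 - 12*k^2 - 4*k + 16) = (k + 2)*(k + 3)^2*(k^3 - 3*k^2 - 6*k + 8) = (k + 2)^2*(k + 3)^2*(k^2 - 5*k + 4) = (k - 4)*(k + 2)^2*(k + 3)^2*(k - 1)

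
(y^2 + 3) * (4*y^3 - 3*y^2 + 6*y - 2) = 4*y^5 - 3*y^4 + 18*y^3 - 11*y^2 + 18*y - 6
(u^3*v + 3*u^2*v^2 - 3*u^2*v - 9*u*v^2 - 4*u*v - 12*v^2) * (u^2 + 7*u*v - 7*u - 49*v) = u^5*v + 10*u^4*v^2 - 10*u^4*v + 21*u^3*v^3 - 100*u^3*v^2 + 17*u^3*v - 210*u^2*v^3 + 170*u^2*v^2 + 28*u^2*v + 357*u*v^3 + 280*u*v^2 + 588*v^3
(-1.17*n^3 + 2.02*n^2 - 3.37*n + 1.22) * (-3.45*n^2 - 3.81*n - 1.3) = 4.0365*n^5 - 2.5113*n^4 + 5.4513*n^3 + 6.0047*n^2 - 0.2672*n - 1.586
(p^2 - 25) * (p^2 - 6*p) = p^4 - 6*p^3 - 25*p^2 + 150*p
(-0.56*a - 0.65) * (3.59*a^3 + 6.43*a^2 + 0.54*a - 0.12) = -2.0104*a^4 - 5.9343*a^3 - 4.4819*a^2 - 0.2838*a + 0.078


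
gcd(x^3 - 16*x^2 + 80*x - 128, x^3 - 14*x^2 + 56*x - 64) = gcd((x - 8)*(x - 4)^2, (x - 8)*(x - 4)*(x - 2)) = x^2 - 12*x + 32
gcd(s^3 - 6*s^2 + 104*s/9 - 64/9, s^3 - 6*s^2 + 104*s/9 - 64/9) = s^3 - 6*s^2 + 104*s/9 - 64/9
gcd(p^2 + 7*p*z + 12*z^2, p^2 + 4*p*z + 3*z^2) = p + 3*z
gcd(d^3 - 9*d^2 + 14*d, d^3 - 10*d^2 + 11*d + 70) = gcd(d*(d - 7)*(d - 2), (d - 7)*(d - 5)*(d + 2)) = d - 7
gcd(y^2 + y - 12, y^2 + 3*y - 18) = y - 3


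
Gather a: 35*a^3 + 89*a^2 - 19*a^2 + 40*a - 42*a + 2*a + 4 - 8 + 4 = 35*a^3 + 70*a^2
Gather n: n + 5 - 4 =n + 1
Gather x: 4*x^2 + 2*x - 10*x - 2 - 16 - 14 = 4*x^2 - 8*x - 32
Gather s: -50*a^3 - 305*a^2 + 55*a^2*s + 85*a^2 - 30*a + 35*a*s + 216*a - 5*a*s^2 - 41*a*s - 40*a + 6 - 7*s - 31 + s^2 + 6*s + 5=-50*a^3 - 220*a^2 + 146*a + s^2*(1 - 5*a) + s*(55*a^2 - 6*a - 1) - 20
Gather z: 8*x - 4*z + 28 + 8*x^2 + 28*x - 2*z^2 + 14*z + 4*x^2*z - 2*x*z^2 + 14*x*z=8*x^2 + 36*x + z^2*(-2*x - 2) + z*(4*x^2 + 14*x + 10) + 28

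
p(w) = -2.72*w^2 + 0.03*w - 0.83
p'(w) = 0.03 - 5.44*w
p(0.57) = -1.70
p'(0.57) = -3.07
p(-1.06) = -3.92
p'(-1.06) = 5.80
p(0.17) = -0.90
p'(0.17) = -0.89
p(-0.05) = -0.84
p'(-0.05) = 0.30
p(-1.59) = -7.75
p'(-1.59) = 8.68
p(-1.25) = -5.12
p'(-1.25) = 6.83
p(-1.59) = -7.75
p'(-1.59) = 8.68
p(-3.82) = -40.64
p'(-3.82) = 20.81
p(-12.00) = -392.87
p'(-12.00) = 65.31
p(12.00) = -392.15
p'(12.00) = -65.25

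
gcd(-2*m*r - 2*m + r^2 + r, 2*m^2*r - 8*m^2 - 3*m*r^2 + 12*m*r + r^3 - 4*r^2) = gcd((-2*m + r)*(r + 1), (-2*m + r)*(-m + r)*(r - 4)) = -2*m + r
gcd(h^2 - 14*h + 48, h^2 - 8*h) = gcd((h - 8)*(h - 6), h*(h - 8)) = h - 8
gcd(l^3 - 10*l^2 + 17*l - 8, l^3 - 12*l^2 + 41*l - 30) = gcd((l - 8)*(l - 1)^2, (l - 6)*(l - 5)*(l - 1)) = l - 1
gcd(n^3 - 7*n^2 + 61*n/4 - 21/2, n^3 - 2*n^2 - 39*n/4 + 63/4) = n^2 - 5*n + 21/4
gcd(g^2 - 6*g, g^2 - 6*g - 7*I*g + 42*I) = g - 6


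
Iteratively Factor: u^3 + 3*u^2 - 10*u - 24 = (u + 4)*(u^2 - u - 6) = (u - 3)*(u + 4)*(u + 2)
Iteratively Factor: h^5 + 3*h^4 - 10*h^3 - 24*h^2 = (h)*(h^4 + 3*h^3 - 10*h^2 - 24*h) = h*(h + 2)*(h^3 + h^2 - 12*h) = h^2*(h + 2)*(h^2 + h - 12) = h^2*(h + 2)*(h + 4)*(h - 3)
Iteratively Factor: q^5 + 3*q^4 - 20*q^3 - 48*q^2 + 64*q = (q + 4)*(q^4 - q^3 - 16*q^2 + 16*q) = (q + 4)^2*(q^3 - 5*q^2 + 4*q) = q*(q + 4)^2*(q^2 - 5*q + 4) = q*(q - 1)*(q + 4)^2*(q - 4)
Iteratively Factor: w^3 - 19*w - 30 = (w + 2)*(w^2 - 2*w - 15) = (w - 5)*(w + 2)*(w + 3)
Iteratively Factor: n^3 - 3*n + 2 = (n - 1)*(n^2 + n - 2) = (n - 1)^2*(n + 2)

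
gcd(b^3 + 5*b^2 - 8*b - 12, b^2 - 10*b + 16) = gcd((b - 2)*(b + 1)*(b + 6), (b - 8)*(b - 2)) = b - 2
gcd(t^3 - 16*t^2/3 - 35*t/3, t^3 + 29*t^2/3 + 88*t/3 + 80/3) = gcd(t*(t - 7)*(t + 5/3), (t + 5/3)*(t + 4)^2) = t + 5/3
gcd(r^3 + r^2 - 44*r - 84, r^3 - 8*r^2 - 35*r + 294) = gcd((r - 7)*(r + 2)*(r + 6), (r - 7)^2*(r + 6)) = r^2 - r - 42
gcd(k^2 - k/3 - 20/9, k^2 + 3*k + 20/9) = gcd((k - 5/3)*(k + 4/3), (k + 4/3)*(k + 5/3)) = k + 4/3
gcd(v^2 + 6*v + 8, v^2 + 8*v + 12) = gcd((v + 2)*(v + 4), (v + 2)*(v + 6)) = v + 2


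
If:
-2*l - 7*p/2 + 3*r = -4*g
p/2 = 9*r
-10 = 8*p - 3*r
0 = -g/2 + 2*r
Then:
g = -40/141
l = 220/141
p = -60/47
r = -10/141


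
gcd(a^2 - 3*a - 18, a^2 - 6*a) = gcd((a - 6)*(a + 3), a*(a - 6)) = a - 6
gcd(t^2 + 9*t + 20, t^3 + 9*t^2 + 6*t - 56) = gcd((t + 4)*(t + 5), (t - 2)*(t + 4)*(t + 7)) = t + 4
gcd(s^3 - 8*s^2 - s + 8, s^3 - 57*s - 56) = s^2 - 7*s - 8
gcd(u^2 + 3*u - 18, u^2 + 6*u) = u + 6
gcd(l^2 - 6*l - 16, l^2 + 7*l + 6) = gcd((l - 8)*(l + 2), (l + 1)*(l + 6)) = 1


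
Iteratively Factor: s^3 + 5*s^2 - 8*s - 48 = (s - 3)*(s^2 + 8*s + 16) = (s - 3)*(s + 4)*(s + 4)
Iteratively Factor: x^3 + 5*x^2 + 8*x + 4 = (x + 2)*(x^2 + 3*x + 2) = (x + 2)^2*(x + 1)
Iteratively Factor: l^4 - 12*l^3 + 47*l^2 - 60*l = (l)*(l^3 - 12*l^2 + 47*l - 60) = l*(l - 5)*(l^2 - 7*l + 12) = l*(l - 5)*(l - 3)*(l - 4)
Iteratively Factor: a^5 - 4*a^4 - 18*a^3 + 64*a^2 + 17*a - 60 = (a + 4)*(a^4 - 8*a^3 + 14*a^2 + 8*a - 15) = (a - 1)*(a + 4)*(a^3 - 7*a^2 + 7*a + 15) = (a - 5)*(a - 1)*(a + 4)*(a^2 - 2*a - 3) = (a - 5)*(a - 3)*(a - 1)*(a + 4)*(a + 1)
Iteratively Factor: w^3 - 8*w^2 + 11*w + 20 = (w - 5)*(w^2 - 3*w - 4) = (w - 5)*(w + 1)*(w - 4)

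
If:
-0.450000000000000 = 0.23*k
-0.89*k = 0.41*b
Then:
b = 4.25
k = -1.96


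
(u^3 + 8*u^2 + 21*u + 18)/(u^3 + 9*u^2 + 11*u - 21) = (u^2 + 5*u + 6)/(u^2 + 6*u - 7)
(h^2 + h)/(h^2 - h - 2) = h/(h - 2)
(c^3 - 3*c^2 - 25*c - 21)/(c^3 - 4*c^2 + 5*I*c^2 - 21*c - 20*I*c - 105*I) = (c + 1)/(c + 5*I)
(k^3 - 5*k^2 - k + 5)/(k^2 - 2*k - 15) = (k^2 - 1)/(k + 3)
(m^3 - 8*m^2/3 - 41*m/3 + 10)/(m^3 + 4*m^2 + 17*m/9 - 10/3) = 3*(m - 5)/(3*m + 5)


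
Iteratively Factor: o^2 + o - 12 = (o + 4)*(o - 3)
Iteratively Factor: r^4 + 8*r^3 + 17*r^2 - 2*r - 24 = (r + 3)*(r^3 + 5*r^2 + 2*r - 8) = (r + 3)*(r + 4)*(r^2 + r - 2) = (r + 2)*(r + 3)*(r + 4)*(r - 1)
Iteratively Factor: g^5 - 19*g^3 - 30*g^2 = (g + 3)*(g^4 - 3*g^3 - 10*g^2) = g*(g + 3)*(g^3 - 3*g^2 - 10*g) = g^2*(g + 3)*(g^2 - 3*g - 10) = g^2*(g - 5)*(g + 3)*(g + 2)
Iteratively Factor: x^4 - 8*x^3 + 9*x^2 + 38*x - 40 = (x - 1)*(x^3 - 7*x^2 + 2*x + 40) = (x - 4)*(x - 1)*(x^2 - 3*x - 10) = (x - 4)*(x - 1)*(x + 2)*(x - 5)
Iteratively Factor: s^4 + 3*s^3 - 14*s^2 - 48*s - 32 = (s + 2)*(s^3 + s^2 - 16*s - 16) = (s - 4)*(s + 2)*(s^2 + 5*s + 4) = (s - 4)*(s + 2)*(s + 4)*(s + 1)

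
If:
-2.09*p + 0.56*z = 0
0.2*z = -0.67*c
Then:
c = -0.298507462686567*z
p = 0.267942583732057*z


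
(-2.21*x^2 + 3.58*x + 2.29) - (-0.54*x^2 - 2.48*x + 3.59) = -1.67*x^2 + 6.06*x - 1.3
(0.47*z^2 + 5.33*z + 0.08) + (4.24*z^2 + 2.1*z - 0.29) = 4.71*z^2 + 7.43*z - 0.21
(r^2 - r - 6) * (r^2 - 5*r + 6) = r^4 - 6*r^3 + 5*r^2 + 24*r - 36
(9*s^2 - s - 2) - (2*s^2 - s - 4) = 7*s^2 + 2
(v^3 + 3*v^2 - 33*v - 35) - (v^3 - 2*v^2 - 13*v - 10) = 5*v^2 - 20*v - 25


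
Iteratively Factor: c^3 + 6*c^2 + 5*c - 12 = (c + 3)*(c^2 + 3*c - 4) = (c + 3)*(c + 4)*(c - 1)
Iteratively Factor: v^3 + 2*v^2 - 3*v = (v - 1)*(v^2 + 3*v) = v*(v - 1)*(v + 3)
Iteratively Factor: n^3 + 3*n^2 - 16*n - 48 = (n + 4)*(n^2 - n - 12) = (n - 4)*(n + 4)*(n + 3)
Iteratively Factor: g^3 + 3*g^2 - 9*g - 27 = (g + 3)*(g^2 - 9) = (g - 3)*(g + 3)*(g + 3)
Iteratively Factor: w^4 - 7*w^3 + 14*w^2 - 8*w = (w - 4)*(w^3 - 3*w^2 + 2*w) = (w - 4)*(w - 1)*(w^2 - 2*w) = w*(w - 4)*(w - 1)*(w - 2)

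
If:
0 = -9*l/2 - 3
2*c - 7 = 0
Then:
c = 7/2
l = -2/3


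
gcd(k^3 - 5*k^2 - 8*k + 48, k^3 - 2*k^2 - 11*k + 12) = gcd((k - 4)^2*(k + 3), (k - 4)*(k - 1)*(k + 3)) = k^2 - k - 12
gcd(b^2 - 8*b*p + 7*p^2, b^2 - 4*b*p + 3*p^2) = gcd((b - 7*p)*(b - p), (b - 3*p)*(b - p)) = -b + p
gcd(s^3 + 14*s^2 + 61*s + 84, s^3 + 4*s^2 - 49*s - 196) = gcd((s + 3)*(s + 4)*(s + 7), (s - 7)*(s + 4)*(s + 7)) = s^2 + 11*s + 28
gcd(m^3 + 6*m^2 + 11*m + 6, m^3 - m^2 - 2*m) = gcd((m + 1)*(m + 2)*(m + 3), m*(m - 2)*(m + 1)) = m + 1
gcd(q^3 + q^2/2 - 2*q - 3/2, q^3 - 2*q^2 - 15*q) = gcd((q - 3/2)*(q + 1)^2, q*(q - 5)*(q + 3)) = 1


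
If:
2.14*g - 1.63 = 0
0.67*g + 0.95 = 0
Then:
No Solution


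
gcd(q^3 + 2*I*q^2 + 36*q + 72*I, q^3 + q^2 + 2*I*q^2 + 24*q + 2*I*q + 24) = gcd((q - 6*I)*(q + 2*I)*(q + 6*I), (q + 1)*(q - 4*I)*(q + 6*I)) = q + 6*I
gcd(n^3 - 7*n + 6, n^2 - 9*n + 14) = n - 2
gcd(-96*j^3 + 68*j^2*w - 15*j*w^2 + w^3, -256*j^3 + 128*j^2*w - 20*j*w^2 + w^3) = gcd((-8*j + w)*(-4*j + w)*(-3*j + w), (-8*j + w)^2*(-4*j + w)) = 32*j^2 - 12*j*w + w^2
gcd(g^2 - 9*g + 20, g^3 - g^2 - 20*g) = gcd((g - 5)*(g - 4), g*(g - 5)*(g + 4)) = g - 5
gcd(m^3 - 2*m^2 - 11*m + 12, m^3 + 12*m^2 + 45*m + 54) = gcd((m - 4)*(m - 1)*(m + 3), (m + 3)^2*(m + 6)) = m + 3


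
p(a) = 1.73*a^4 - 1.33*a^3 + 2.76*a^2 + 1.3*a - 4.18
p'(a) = 6.92*a^3 - 3.99*a^2 + 5.52*a + 1.3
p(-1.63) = 19.01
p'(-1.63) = -48.27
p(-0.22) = -4.31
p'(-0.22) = -0.18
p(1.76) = 16.01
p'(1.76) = 36.38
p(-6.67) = 3928.73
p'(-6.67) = -2266.48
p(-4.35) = 771.31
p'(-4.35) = -667.82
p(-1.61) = 18.06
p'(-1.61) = -46.81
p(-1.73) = 24.21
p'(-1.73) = -56.02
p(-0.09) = -4.27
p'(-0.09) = 0.77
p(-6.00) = 2616.74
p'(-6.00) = -1670.18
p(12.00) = 33983.90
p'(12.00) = 11450.74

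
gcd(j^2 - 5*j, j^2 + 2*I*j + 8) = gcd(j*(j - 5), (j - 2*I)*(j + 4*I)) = 1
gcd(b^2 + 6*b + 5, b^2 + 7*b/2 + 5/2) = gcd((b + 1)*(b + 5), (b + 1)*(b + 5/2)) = b + 1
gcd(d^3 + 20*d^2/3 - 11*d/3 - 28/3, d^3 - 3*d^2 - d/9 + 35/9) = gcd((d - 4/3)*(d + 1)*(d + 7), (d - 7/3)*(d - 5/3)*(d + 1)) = d + 1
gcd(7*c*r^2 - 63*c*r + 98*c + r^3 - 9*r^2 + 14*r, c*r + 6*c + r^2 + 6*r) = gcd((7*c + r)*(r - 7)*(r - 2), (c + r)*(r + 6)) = 1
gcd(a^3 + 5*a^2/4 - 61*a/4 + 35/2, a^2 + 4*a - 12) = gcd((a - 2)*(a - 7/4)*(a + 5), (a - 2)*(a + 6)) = a - 2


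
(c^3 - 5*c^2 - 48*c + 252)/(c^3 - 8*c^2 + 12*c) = (c^2 + c - 42)/(c*(c - 2))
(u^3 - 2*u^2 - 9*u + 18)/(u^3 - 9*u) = (u - 2)/u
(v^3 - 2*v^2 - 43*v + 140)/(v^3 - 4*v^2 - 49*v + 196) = (v - 5)/(v - 7)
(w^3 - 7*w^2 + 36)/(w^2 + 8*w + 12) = (w^2 - 9*w + 18)/(w + 6)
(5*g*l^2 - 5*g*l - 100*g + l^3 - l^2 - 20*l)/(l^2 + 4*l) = 5*g - 25*g/l + l - 5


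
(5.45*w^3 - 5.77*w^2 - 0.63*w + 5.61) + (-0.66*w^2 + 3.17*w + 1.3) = 5.45*w^3 - 6.43*w^2 + 2.54*w + 6.91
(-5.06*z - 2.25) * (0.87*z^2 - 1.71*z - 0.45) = -4.4022*z^3 + 6.6951*z^2 + 6.1245*z + 1.0125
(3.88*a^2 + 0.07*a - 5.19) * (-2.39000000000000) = -9.2732*a^2 - 0.1673*a + 12.4041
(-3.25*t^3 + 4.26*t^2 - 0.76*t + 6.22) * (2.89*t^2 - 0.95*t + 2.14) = -9.3925*t^5 + 15.3989*t^4 - 13.1984*t^3 + 27.8142*t^2 - 7.5354*t + 13.3108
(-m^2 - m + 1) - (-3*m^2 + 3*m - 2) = 2*m^2 - 4*m + 3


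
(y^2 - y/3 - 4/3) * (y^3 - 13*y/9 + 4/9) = y^5 - y^4/3 - 25*y^3/9 + 25*y^2/27 + 16*y/9 - 16/27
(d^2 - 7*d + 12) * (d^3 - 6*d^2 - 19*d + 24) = d^5 - 13*d^4 + 35*d^3 + 85*d^2 - 396*d + 288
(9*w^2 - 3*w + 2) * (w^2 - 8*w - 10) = 9*w^4 - 75*w^3 - 64*w^2 + 14*w - 20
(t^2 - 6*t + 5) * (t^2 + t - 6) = t^4 - 5*t^3 - 7*t^2 + 41*t - 30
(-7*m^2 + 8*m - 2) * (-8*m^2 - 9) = 56*m^4 - 64*m^3 + 79*m^2 - 72*m + 18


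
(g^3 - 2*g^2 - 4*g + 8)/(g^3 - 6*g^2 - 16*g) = (g^2 - 4*g + 4)/(g*(g - 8))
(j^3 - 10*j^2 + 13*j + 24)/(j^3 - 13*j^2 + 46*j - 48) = (j + 1)/(j - 2)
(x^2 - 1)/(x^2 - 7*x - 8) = (x - 1)/(x - 8)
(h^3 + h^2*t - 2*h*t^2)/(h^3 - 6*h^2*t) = (h^2 + h*t - 2*t^2)/(h*(h - 6*t))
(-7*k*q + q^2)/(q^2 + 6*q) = (-7*k + q)/(q + 6)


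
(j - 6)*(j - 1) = j^2 - 7*j + 6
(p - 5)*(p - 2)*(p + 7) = p^3 - 39*p + 70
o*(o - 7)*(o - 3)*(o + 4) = o^4 - 6*o^3 - 19*o^2 + 84*o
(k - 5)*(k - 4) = k^2 - 9*k + 20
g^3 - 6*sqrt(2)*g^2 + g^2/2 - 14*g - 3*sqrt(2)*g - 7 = (g + 1/2)*(g - 7*sqrt(2))*(g + sqrt(2))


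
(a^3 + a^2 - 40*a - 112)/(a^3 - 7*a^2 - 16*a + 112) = (a + 4)/(a - 4)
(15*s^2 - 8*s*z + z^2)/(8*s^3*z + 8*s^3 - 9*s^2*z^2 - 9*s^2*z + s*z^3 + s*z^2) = (15*s^2 - 8*s*z + z^2)/(s*(8*s^2*z + 8*s^2 - 9*s*z^2 - 9*s*z + z^3 + z^2))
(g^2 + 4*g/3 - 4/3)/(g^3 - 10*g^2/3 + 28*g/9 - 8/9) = 3*(g + 2)/(3*g^2 - 8*g + 4)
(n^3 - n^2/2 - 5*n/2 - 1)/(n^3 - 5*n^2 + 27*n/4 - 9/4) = 2*(2*n^3 - n^2 - 5*n - 2)/(4*n^3 - 20*n^2 + 27*n - 9)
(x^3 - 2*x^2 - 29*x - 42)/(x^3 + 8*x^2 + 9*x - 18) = (x^2 - 5*x - 14)/(x^2 + 5*x - 6)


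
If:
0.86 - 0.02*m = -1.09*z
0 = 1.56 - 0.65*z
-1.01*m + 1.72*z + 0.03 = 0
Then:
No Solution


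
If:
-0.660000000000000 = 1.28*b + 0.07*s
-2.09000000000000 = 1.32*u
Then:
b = -0.0546875*s - 0.515625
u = -1.58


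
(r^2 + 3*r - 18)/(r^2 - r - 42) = (r - 3)/(r - 7)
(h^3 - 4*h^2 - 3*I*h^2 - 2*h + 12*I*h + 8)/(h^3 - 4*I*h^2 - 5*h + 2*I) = (h - 4)/(h - I)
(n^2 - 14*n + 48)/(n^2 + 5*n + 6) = (n^2 - 14*n + 48)/(n^2 + 5*n + 6)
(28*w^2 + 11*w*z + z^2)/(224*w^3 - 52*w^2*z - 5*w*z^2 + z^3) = (4*w + z)/(32*w^2 - 12*w*z + z^2)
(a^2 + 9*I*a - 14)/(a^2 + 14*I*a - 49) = (a + 2*I)/(a + 7*I)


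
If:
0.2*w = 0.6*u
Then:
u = 0.333333333333333*w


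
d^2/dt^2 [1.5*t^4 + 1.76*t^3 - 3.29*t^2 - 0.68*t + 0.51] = 18.0*t^2 + 10.56*t - 6.58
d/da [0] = 0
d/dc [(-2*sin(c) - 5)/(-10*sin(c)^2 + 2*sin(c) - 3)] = 4*(-5*sin(c)^2 - 25*sin(c) + 4)*cos(c)/(10*sin(c)^2 - 2*sin(c) + 3)^2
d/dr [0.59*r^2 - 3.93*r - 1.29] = 1.18*r - 3.93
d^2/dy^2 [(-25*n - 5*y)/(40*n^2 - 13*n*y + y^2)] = 10*((-8*n + 3*y)*(40*n^2 - 13*n*y + y^2) - (5*n + y)*(13*n - 2*y)^2)/(40*n^2 - 13*n*y + y^2)^3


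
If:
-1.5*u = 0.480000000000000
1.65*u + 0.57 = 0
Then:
No Solution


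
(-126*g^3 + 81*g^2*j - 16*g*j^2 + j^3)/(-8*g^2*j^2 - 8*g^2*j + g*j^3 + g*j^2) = (126*g^3 - 81*g^2*j + 16*g*j^2 - j^3)/(g*j*(8*g*j + 8*g - j^2 - j))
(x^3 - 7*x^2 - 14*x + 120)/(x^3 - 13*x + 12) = (x^2 - 11*x + 30)/(x^2 - 4*x + 3)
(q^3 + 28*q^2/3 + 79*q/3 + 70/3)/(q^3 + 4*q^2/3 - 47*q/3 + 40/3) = (3*q^2 + 13*q + 14)/(3*q^2 - 11*q + 8)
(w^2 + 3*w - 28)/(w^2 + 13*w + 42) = (w - 4)/(w + 6)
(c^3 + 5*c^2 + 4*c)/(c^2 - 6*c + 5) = c*(c^2 + 5*c + 4)/(c^2 - 6*c + 5)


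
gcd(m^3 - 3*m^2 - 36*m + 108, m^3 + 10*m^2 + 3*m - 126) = m^2 + 3*m - 18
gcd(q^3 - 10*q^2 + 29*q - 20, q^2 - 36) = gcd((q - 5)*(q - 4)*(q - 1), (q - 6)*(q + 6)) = 1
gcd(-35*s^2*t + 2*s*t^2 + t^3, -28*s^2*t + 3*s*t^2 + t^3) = 7*s*t + t^2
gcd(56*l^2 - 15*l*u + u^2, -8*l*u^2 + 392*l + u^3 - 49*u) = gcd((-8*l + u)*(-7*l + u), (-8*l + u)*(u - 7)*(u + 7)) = -8*l + u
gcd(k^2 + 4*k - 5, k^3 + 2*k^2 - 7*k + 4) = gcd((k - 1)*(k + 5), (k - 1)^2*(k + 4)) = k - 1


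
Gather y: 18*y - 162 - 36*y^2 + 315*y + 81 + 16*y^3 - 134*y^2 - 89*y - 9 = 16*y^3 - 170*y^2 + 244*y - 90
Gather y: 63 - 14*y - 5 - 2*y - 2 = 56 - 16*y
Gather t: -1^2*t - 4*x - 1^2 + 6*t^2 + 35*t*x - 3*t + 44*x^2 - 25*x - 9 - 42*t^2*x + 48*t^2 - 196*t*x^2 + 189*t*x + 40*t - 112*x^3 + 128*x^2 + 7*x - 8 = t^2*(54 - 42*x) + t*(-196*x^2 + 224*x + 36) - 112*x^3 + 172*x^2 - 22*x - 18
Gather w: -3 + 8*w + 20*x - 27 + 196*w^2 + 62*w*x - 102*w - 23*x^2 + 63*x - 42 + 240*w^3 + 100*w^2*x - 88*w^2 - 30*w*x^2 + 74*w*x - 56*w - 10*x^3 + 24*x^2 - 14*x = 240*w^3 + w^2*(100*x + 108) + w*(-30*x^2 + 136*x - 150) - 10*x^3 + x^2 + 69*x - 72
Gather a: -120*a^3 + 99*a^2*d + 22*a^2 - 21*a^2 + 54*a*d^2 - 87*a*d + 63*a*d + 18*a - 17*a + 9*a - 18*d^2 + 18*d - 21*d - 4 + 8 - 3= -120*a^3 + a^2*(99*d + 1) + a*(54*d^2 - 24*d + 10) - 18*d^2 - 3*d + 1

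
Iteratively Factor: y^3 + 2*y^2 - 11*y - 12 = (y + 1)*(y^2 + y - 12) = (y - 3)*(y + 1)*(y + 4)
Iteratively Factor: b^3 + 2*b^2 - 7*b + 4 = (b - 1)*(b^2 + 3*b - 4) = (b - 1)^2*(b + 4)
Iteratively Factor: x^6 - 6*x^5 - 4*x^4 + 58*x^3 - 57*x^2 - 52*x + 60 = (x + 1)*(x^5 - 7*x^4 + 3*x^3 + 55*x^2 - 112*x + 60) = (x - 2)*(x + 1)*(x^4 - 5*x^3 - 7*x^2 + 41*x - 30) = (x - 2)^2*(x + 1)*(x^3 - 3*x^2 - 13*x + 15) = (x - 2)^2*(x - 1)*(x + 1)*(x^2 - 2*x - 15) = (x - 5)*(x - 2)^2*(x - 1)*(x + 1)*(x + 3)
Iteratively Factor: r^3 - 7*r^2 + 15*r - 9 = (r - 1)*(r^2 - 6*r + 9) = (r - 3)*(r - 1)*(r - 3)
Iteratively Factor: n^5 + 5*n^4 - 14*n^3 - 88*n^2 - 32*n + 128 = (n - 4)*(n^4 + 9*n^3 + 22*n^2 - 32) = (n - 4)*(n + 2)*(n^3 + 7*n^2 + 8*n - 16) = (n - 4)*(n - 1)*(n + 2)*(n^2 + 8*n + 16) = (n - 4)*(n - 1)*(n + 2)*(n + 4)*(n + 4)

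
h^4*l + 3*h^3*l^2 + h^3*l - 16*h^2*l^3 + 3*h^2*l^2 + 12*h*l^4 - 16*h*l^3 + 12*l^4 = (h - 2*l)*(h - l)*(h + 6*l)*(h*l + l)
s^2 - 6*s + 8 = (s - 4)*(s - 2)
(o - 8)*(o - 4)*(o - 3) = o^3 - 15*o^2 + 68*o - 96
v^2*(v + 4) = v^3 + 4*v^2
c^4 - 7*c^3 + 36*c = c*(c - 6)*(c - 3)*(c + 2)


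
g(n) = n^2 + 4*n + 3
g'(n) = 2*n + 4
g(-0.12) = 2.53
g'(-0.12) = 3.76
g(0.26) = 4.11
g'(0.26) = 4.52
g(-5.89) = 14.13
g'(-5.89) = -7.78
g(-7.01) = 24.10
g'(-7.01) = -10.02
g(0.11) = 3.45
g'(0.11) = 4.22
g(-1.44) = -0.69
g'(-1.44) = 1.12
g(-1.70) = -0.91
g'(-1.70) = 0.60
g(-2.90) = -0.19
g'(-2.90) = -1.80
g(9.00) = 120.00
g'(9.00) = 22.00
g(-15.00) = 168.00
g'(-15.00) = -26.00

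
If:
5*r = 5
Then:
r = 1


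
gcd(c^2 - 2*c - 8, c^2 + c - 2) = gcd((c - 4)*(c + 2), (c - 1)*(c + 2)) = c + 2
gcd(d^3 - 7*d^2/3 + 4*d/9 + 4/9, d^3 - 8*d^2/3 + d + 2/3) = d^2 - 5*d/3 - 2/3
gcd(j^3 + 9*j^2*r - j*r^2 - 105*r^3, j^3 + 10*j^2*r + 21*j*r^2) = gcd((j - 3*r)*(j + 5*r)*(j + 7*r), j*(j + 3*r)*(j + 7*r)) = j + 7*r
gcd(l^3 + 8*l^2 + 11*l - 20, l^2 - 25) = l + 5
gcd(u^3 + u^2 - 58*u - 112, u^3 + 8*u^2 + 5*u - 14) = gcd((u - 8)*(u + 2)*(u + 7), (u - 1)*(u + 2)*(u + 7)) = u^2 + 9*u + 14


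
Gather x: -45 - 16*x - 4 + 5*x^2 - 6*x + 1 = 5*x^2 - 22*x - 48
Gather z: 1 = 1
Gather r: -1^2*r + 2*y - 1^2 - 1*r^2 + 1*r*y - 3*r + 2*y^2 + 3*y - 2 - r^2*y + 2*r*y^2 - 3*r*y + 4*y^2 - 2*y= r^2*(-y - 1) + r*(2*y^2 - 2*y - 4) + 6*y^2 + 3*y - 3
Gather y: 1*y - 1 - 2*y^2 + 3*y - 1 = -2*y^2 + 4*y - 2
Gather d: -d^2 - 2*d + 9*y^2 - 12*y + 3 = -d^2 - 2*d + 9*y^2 - 12*y + 3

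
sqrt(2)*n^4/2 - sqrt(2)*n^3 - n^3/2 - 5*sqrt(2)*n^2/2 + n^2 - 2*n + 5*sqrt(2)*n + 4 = (n - 2)*(n - 2*sqrt(2))*(n + sqrt(2)/2)*(sqrt(2)*n/2 + 1)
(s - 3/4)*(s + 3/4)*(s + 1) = s^3 + s^2 - 9*s/16 - 9/16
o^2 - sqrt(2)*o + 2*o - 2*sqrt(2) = (o + 2)*(o - sqrt(2))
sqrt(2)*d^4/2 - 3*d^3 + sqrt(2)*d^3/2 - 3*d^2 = d^2*(d - 3*sqrt(2))*(sqrt(2)*d/2 + sqrt(2)/2)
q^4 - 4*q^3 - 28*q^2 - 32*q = q*(q - 8)*(q + 2)^2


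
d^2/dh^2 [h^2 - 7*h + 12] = 2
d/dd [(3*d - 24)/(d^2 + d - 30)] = 3*(d^2 + d - (d - 8)*(2*d + 1) - 30)/(d^2 + d - 30)^2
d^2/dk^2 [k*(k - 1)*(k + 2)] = 6*k + 2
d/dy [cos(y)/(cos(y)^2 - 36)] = (cos(y)^2 + 36)*sin(y)/(cos(y)^2 - 36)^2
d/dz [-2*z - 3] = -2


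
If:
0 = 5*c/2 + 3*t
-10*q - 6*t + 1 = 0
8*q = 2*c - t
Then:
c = -24/35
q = -17/70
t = 4/7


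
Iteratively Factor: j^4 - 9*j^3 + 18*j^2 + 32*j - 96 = (j + 2)*(j^3 - 11*j^2 + 40*j - 48) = (j - 4)*(j + 2)*(j^2 - 7*j + 12) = (j - 4)^2*(j + 2)*(j - 3)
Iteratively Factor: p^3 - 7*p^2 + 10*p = (p)*(p^2 - 7*p + 10) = p*(p - 5)*(p - 2)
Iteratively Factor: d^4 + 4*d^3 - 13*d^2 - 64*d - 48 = (d + 4)*(d^3 - 13*d - 12) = (d + 1)*(d + 4)*(d^2 - d - 12) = (d + 1)*(d + 3)*(d + 4)*(d - 4)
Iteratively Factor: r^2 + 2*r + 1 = (r + 1)*(r + 1)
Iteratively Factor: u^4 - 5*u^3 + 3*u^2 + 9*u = (u - 3)*(u^3 - 2*u^2 - 3*u) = (u - 3)*(u + 1)*(u^2 - 3*u) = u*(u - 3)*(u + 1)*(u - 3)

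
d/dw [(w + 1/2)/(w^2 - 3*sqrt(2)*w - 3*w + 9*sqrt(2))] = (w^2 - 3*sqrt(2)*w - 3*w + (2*w + 1)*(-2*w + 3 + 3*sqrt(2))/2 + 9*sqrt(2))/(w^2 - 3*sqrt(2)*w - 3*w + 9*sqrt(2))^2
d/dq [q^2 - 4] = 2*q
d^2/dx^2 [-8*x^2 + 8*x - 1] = -16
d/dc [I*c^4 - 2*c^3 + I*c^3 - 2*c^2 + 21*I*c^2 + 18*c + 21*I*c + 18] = 4*I*c^3 + c^2*(-6 + 3*I) + c*(-4 + 42*I) + 18 + 21*I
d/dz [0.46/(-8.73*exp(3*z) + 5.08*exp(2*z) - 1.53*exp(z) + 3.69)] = (12.0474*exp(2*z) - 4.6736*exp(z) + 0.7038)*exp(z)/(8.73*exp(3*z) - 5.08*exp(2*z) + 1.53*exp(z) - 3.69)^2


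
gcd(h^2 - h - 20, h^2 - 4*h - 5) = h - 5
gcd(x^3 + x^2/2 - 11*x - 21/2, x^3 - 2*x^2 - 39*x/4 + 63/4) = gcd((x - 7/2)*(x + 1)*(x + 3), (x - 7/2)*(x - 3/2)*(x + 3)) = x^2 - x/2 - 21/2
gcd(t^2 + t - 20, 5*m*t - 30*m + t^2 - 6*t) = 1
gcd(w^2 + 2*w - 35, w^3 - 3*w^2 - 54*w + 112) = w + 7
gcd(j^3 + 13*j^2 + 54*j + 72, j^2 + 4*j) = j + 4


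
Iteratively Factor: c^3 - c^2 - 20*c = (c - 5)*(c^2 + 4*c) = (c - 5)*(c + 4)*(c)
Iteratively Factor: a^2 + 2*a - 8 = (a + 4)*(a - 2)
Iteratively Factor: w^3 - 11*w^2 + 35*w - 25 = (w - 5)*(w^2 - 6*w + 5) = (w - 5)^2*(w - 1)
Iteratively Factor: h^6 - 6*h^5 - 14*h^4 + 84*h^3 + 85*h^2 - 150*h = (h + 2)*(h^5 - 8*h^4 + 2*h^3 + 80*h^2 - 75*h) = (h - 5)*(h + 2)*(h^4 - 3*h^3 - 13*h^2 + 15*h) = (h - 5)*(h + 2)*(h + 3)*(h^3 - 6*h^2 + 5*h) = (h - 5)*(h - 1)*(h + 2)*(h + 3)*(h^2 - 5*h) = (h - 5)^2*(h - 1)*(h + 2)*(h + 3)*(h)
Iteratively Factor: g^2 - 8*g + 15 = (g - 3)*(g - 5)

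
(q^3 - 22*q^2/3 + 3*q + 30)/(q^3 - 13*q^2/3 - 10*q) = (q - 3)/q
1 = 1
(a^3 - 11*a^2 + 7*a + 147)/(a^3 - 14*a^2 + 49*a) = (a + 3)/a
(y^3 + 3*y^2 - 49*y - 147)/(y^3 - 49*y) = (y + 3)/y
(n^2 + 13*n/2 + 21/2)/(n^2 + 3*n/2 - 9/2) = (2*n + 7)/(2*n - 3)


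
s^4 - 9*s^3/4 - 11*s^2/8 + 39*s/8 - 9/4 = (s - 2)*(s - 1)*(s - 3/4)*(s + 3/2)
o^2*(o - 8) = o^3 - 8*o^2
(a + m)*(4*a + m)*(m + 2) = 4*a^2*m + 8*a^2 + 5*a*m^2 + 10*a*m + m^3 + 2*m^2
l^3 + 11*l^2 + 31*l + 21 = (l + 1)*(l + 3)*(l + 7)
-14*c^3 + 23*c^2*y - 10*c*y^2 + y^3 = (-7*c + y)*(-2*c + y)*(-c + y)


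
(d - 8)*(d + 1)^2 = d^3 - 6*d^2 - 15*d - 8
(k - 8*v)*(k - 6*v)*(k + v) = k^3 - 13*k^2*v + 34*k*v^2 + 48*v^3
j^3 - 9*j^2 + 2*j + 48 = (j - 8)*(j - 3)*(j + 2)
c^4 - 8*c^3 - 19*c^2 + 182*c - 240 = (c - 8)*(c - 3)*(c - 2)*(c + 5)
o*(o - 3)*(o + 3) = o^3 - 9*o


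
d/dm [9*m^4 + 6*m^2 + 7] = 36*m^3 + 12*m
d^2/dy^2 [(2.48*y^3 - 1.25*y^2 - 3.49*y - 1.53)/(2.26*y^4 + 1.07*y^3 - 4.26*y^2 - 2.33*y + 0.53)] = (25.333696*y^9 - 38.307*y^8 - 88.7840999999999*y^7 - 112.81885*y^6 - 46.5503699999997*y^5 + 229.66545*y^4 + 156.210568*y^3 - 133.275366*y^2 - 129.011406*y - 32.843154)/(11.543176*y^12 + 16.395396*y^11 - 57.512706*y^10 - 96.286273*y^9 + 82.723554*y^8 + 192.534669*y^7 - 5.572575*y^6 - 140.665275*y^5 - 46.550214*y^4 + 19.816396*y^3 + 5.042049*y^2 - 1.963491*y + 0.148877)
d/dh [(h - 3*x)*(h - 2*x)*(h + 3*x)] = 3*h^2 - 4*h*x - 9*x^2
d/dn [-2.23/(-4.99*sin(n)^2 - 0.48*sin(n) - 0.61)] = -(22.2554*sin(n) + 1.0704)*cos(n)/(4.99*sin(n)^2 + 0.48*sin(n) + 0.61)^2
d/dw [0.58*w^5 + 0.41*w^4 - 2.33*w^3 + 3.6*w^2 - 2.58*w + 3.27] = 2.9*w^4 + 1.64*w^3 - 6.99*w^2 + 7.2*w - 2.58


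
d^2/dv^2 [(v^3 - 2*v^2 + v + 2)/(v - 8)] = 2*(v^3 - 24*v^2 + 192*v - 118)/(v^3 - 24*v^2 + 192*v - 512)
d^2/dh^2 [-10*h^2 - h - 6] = -20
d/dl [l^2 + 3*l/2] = 2*l + 3/2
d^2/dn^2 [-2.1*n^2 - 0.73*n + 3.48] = -4.20000000000000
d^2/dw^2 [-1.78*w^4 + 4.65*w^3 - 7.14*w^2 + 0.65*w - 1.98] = -21.36*w^2 + 27.9*w - 14.28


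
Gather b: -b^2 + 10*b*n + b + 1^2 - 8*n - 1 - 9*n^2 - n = -b^2 + b*(10*n + 1) - 9*n^2 - 9*n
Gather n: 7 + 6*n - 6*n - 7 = 0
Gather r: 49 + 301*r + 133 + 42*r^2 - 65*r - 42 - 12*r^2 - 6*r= 30*r^2 + 230*r + 140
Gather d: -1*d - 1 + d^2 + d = d^2 - 1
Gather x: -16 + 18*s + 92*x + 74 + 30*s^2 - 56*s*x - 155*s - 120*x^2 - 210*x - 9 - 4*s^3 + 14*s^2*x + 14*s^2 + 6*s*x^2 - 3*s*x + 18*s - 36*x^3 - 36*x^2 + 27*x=-4*s^3 + 44*s^2 - 119*s - 36*x^3 + x^2*(6*s - 156) + x*(14*s^2 - 59*s - 91) + 49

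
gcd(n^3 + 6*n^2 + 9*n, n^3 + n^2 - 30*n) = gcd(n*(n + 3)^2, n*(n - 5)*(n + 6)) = n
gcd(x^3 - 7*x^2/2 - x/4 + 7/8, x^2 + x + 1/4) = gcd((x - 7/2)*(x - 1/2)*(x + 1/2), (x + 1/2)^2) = x + 1/2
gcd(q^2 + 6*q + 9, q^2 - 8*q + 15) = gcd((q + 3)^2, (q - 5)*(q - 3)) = 1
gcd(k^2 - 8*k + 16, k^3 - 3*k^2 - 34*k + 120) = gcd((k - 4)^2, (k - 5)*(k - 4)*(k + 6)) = k - 4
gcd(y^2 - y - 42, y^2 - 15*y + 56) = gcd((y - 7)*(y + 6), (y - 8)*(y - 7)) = y - 7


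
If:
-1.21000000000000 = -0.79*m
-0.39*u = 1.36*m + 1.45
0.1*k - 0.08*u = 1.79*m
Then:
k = 20.17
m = 1.53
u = -9.06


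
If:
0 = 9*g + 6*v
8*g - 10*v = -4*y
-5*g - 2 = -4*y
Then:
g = -1/14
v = 3/28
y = 23/56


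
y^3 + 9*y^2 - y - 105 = (y - 3)*(y + 5)*(y + 7)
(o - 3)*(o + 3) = o^2 - 9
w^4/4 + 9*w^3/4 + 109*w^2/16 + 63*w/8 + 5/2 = (w/4 + 1)*(w + 1/2)*(w + 2)*(w + 5/2)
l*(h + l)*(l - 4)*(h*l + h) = h^2*l^3 - 3*h^2*l^2 - 4*h^2*l + h*l^4 - 3*h*l^3 - 4*h*l^2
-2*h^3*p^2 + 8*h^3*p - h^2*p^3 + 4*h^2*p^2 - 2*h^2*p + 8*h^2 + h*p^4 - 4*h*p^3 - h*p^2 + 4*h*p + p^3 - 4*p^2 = (-2*h + p)*(h + p)*(p - 4)*(h*p + 1)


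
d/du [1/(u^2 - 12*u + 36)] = 2*(6 - u)/(u^2 - 12*u + 36)^2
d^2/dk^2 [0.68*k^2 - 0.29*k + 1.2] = 1.36000000000000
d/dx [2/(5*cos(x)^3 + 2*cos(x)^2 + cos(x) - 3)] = 2*(15*cos(x)^2 + 4*cos(x) + 1)*sin(x)/(5*cos(x)^3 + 2*cos(x)^2 + cos(x) - 3)^2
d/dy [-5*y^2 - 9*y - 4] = -10*y - 9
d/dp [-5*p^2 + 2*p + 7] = 2 - 10*p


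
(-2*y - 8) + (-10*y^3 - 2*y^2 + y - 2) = -10*y^3 - 2*y^2 - y - 10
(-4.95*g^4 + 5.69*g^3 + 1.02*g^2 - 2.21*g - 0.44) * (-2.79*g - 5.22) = 13.8105*g^5 + 9.9639*g^4 - 32.5476*g^3 + 0.8415*g^2 + 12.7638*g + 2.2968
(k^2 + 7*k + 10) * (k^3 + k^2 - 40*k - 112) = k^5 + 8*k^4 - 23*k^3 - 382*k^2 - 1184*k - 1120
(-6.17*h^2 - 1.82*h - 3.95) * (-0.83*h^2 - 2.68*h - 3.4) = 5.1211*h^4 + 18.0462*h^3 + 29.1341*h^2 + 16.774*h + 13.43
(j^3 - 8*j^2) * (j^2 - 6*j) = j^5 - 14*j^4 + 48*j^3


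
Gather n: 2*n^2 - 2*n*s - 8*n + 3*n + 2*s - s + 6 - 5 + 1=2*n^2 + n*(-2*s - 5) + s + 2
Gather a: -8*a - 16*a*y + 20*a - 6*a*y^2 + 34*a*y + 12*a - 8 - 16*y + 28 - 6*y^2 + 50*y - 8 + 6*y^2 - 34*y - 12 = a*(-6*y^2 + 18*y + 24)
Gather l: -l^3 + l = -l^3 + l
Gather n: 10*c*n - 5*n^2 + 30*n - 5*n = -5*n^2 + n*(10*c + 25)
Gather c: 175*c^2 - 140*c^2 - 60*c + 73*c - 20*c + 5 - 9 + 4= 35*c^2 - 7*c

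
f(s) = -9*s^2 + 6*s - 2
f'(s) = 6 - 18*s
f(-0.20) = -3.56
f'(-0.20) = 9.60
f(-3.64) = -143.09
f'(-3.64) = 71.52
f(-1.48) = -30.59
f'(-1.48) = 32.64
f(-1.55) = -32.92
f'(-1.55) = 33.90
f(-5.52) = -309.35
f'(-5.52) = 105.36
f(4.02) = -123.32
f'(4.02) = -66.36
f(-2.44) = -70.22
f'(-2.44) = 49.92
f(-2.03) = -51.27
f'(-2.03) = 42.54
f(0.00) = -2.00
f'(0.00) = 6.00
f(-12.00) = -1370.00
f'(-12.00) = 222.00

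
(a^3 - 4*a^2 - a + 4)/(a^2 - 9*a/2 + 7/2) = 2*(a^2 - 3*a - 4)/(2*a - 7)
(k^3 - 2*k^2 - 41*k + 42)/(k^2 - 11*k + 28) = (k^2 + 5*k - 6)/(k - 4)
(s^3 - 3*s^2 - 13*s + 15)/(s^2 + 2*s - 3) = s - 5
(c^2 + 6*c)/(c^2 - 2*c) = (c + 6)/(c - 2)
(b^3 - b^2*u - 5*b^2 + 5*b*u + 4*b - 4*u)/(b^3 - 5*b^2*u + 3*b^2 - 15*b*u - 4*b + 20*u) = (-b^2 + b*u + 4*b - 4*u)/(-b^2 + 5*b*u - 4*b + 20*u)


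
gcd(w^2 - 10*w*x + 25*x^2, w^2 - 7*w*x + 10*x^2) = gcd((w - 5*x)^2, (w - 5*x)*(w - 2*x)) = -w + 5*x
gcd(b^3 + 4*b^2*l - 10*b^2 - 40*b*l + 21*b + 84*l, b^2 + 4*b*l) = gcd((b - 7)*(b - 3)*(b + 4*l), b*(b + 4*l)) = b + 4*l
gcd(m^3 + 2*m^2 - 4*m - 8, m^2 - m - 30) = 1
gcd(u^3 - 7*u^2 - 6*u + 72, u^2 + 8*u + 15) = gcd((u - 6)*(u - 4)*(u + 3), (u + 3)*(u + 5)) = u + 3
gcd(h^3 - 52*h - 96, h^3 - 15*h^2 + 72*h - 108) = 1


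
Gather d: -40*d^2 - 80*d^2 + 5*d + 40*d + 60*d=-120*d^2 + 105*d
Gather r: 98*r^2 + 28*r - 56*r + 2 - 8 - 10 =98*r^2 - 28*r - 16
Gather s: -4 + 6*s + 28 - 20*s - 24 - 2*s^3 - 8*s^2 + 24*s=-2*s^3 - 8*s^2 + 10*s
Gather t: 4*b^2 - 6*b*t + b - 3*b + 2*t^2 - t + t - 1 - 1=4*b^2 - 6*b*t - 2*b + 2*t^2 - 2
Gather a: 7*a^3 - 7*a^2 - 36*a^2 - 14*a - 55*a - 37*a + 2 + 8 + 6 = 7*a^3 - 43*a^2 - 106*a + 16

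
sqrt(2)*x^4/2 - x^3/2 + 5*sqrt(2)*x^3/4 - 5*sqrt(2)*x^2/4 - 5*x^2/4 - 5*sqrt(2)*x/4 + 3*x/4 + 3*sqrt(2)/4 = (x - 1/2)*(x + 3)*(x - sqrt(2))*(sqrt(2)*x/2 + 1/2)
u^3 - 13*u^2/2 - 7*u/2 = u*(u - 7)*(u + 1/2)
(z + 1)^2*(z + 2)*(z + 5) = z^4 + 9*z^3 + 25*z^2 + 27*z + 10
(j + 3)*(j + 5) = j^2 + 8*j + 15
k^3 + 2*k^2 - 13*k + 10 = (k - 2)*(k - 1)*(k + 5)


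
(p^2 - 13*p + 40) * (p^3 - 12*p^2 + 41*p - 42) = p^5 - 25*p^4 + 237*p^3 - 1055*p^2 + 2186*p - 1680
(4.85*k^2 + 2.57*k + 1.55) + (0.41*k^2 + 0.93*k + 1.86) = 5.26*k^2 + 3.5*k + 3.41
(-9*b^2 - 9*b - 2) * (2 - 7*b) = 63*b^3 + 45*b^2 - 4*b - 4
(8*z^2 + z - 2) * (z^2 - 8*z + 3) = 8*z^4 - 63*z^3 + 14*z^2 + 19*z - 6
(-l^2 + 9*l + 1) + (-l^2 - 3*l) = -2*l^2 + 6*l + 1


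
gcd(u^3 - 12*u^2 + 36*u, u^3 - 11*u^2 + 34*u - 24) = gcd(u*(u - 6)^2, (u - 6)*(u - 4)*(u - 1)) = u - 6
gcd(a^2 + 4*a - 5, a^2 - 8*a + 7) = a - 1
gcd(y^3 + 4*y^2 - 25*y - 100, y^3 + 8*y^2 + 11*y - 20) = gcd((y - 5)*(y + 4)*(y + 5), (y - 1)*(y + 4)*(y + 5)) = y^2 + 9*y + 20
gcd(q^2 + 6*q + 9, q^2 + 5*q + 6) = q + 3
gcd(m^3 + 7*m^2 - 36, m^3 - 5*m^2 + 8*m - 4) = m - 2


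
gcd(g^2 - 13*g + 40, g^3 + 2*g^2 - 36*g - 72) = 1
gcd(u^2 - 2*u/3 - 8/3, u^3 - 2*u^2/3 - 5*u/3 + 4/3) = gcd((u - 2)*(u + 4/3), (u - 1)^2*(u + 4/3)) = u + 4/3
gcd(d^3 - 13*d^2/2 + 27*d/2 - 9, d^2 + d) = 1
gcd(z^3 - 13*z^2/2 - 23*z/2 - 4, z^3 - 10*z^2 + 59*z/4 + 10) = z^2 - 15*z/2 - 4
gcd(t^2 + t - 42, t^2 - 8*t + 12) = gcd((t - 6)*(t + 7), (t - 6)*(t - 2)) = t - 6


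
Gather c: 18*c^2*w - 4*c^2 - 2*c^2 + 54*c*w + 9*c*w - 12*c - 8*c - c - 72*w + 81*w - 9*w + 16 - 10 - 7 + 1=c^2*(18*w - 6) + c*(63*w - 21)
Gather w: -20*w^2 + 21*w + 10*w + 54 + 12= -20*w^2 + 31*w + 66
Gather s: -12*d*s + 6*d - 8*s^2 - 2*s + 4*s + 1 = 6*d - 8*s^2 + s*(2 - 12*d) + 1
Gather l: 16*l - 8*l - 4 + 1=8*l - 3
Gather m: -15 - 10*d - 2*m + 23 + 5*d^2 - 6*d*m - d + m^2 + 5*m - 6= 5*d^2 - 11*d + m^2 + m*(3 - 6*d) + 2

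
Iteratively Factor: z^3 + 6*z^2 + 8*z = (z + 4)*(z^2 + 2*z) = z*(z + 4)*(z + 2)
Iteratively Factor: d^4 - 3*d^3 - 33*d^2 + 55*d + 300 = (d - 5)*(d^3 + 2*d^2 - 23*d - 60) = (d - 5)^2*(d^2 + 7*d + 12) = (d - 5)^2*(d + 4)*(d + 3)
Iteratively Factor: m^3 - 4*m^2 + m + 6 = (m - 3)*(m^2 - m - 2) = (m - 3)*(m - 2)*(m + 1)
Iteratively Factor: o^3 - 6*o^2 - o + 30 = (o - 5)*(o^2 - o - 6) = (o - 5)*(o - 3)*(o + 2)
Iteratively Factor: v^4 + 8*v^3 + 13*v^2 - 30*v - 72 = (v + 4)*(v^3 + 4*v^2 - 3*v - 18) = (v - 2)*(v + 4)*(v^2 + 6*v + 9) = (v - 2)*(v + 3)*(v + 4)*(v + 3)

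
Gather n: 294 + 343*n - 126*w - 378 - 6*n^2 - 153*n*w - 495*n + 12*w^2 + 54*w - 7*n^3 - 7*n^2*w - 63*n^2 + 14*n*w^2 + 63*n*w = -7*n^3 + n^2*(-7*w - 69) + n*(14*w^2 - 90*w - 152) + 12*w^2 - 72*w - 84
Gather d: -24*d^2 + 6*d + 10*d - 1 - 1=-24*d^2 + 16*d - 2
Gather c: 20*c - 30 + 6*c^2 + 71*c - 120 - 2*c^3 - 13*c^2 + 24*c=-2*c^3 - 7*c^2 + 115*c - 150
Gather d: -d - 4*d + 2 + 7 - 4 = 5 - 5*d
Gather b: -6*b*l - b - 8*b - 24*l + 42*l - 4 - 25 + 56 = b*(-6*l - 9) + 18*l + 27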